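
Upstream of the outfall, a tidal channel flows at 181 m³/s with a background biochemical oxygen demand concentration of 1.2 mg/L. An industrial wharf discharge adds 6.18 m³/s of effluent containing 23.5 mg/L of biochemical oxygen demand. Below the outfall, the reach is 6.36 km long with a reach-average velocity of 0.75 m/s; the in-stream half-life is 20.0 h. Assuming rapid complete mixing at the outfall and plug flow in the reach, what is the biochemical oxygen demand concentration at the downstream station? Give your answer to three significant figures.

1.78 mg/L

After mixing, C = (181.0·1.200 + 6.180·23.50) / 187.2 = 362.4/187.2 = 1.936 mg/L.
Travel time t = 6.36·1000 / 0.75 = 8480 s = 2.356 h.
Half-life 20.0 h → k = ln 2 / 20.0 = 0.03466 h⁻¹ = 0.8318 d⁻¹.
First-order decay: C = 1.936·exp(−k·t) = 1.936·0.9216 = 1.784 mg/L.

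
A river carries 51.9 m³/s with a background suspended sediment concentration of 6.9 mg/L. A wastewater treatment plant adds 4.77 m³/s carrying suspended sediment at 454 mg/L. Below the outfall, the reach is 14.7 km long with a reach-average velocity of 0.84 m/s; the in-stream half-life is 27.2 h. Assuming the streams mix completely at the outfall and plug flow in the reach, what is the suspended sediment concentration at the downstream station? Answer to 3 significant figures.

39.3 mg/L

Conservation of mass: C = (51.90·6.900 + 4.770·454.0) / 56.67 = 2524/56.67 = 44.53 mg/L.
Travel time t = 14.7·1000 / 0.84 = 17500 s = 4.861 h.
Half-life 27.2 h → k = ln 2 / 27.2 = 0.02548 h⁻¹ = 0.6116 d⁻¹.
Decay over the reach: 44.53·exp(−kt) = 44.53·0.8835 = 39.34 mg/L.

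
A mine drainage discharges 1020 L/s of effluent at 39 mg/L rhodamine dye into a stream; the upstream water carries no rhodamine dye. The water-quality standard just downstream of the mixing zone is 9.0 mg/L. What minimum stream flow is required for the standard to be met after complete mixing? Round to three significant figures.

Set C_mix = 9.0: (Q·0 + 1020·39.00) / (Q + 1020) = 9.0
→ Q = 1020·(39.00 − 9.0)/(9.0 − 0) = 3400 L/s.

3400 L/s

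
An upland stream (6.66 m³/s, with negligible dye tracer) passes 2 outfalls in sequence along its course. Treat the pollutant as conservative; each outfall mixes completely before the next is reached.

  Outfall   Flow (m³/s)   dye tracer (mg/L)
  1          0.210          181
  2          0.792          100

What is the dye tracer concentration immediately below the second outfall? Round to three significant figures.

Outfall 1: combined Q = 6.870 m³/s; C = (6.660·0 + 0.2100·181.0)/6.870 = 5.533 mg/L.
Outfall 2: combined Q = 7.662 m³/s; C = (6.870·5.533 + 0.7920·100.0)/7.662 = 15.30 mg/L.

15.3 mg/L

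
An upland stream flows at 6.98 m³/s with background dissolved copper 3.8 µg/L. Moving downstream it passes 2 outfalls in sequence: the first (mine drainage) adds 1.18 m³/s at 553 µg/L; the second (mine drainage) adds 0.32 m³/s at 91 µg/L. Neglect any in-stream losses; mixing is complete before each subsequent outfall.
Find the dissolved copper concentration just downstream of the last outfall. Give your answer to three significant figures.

Below outfall 1: Q → 8.160 m³/s, C = (6.980·3.800 + 1.180·553.0)/8.160 = 83.22 µg/L.
Below outfall 2: Q → 8.480 m³/s, C = (8.160·83.22 + 0.3200·91.00)/8.480 = 83.51 µg/L.

83.5 µg/L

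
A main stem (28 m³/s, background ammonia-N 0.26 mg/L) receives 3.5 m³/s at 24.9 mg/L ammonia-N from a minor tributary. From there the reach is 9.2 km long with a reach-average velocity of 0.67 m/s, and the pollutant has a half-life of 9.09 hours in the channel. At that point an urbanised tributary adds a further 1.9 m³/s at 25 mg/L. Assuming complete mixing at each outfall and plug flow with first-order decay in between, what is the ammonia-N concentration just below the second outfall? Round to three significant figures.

Mass balance: C = (28.00·0.2600 + 3.500·24.90) / 31.50 = 94.43/31.50 = 2.998 mg/L; combined flow 31.50 m³/s.
Travel time t = 9.2·1000 / 0.67 = 13730 s = 3.814 h.
Half-life 9.09 h → k = ln 2 / 9.09 = 0.07625 h⁻¹ = 1.830 d⁻¹.
First-order decay: C = 2.998·exp(−k·t) = 2.998·0.7476 = 2.241 mg/L.
Second outfall: C = (31.50·2.241 + 1.900·25.00)/33.40 = 3.536 mg/L.

3.54 mg/L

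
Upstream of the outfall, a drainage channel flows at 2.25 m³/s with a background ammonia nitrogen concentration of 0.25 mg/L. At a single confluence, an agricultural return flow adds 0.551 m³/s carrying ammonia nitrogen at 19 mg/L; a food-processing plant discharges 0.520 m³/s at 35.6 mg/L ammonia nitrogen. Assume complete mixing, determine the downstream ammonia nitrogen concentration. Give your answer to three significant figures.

8.90 mg/L

Mixed concentration C = ΣQC/ΣQ = (2.250·0.2500 + 0.5510·19.00 + 0.5200·35.60) / 3.321 = 29.54/3.321 = 8.896 mg/L.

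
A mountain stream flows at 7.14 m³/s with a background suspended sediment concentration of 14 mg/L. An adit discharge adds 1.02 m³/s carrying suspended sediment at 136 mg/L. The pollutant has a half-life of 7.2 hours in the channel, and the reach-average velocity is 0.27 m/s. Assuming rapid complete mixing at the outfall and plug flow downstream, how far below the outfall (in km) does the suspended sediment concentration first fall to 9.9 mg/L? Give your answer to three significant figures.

10.9 km

Flow-weighted average: C = (7.140·14.00 + 1.020·136.0) / 8.160 = 238.7/8.160 = 29.25 mg/L.
Half-life 7.2 h → k = ln 2 / 7.2 = 0.09627 h⁻¹ = 2.310 d⁻¹.
Set 29.25·exp(−k·t) = 9.9 → t = ln(29.25/9.9)/k = 40510 s = 11.25 h.
Distance = v·t = 0.27·40510 = 10940 m = 10.94 km.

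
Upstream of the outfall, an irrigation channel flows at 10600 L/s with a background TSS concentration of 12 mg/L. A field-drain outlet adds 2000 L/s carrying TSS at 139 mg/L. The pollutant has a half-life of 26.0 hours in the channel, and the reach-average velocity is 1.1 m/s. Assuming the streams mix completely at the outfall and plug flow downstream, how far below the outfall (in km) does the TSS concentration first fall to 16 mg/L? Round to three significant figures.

104 km

After mixing, C = (10600·12.00 + 2000·139.0) / 12600 = 405200/12600 = 32.16 mg/L.
Half-life 26.0 h → k = ln 2 / 26.0 = 0.02666 h⁻¹ = 0.6398 d⁻¹.
Set 32.16·exp(−k·t) = 16 → t = ln(32.16/16)/k = 94270 s = 26.19 h.
Distance = v·t = 1.1·94270 = 103700 m = 103.7 km.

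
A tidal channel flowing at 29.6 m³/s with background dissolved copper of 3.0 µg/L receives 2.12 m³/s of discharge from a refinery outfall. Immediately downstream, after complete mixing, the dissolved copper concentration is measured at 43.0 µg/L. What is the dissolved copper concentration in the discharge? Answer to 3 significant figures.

Mass balance: 29.60·3.000 + 2.120·Cₑ = 31.72·43.00
→ Cₑ = (31.72·43.00 − 29.60·3.000) / 2.120 = 601.5 µg/L.

601 µg/L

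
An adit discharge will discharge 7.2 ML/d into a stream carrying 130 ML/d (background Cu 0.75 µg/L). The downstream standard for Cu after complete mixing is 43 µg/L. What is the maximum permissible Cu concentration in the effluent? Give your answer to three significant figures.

At the limit, (Qr·Cr + Qe·Cₑ)/(Qr + Qe) = 43:
Cₑ = (137.2·43 − 130.0·0.7500) / 7.200 = 805.8 µg/L.

806 µg/L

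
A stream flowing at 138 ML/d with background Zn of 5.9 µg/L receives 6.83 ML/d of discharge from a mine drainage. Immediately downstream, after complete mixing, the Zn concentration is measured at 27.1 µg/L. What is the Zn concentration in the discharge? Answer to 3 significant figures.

455 µg/L

Mass balance: 138.0·5.900 + 6.830·Cₑ = 144.8·27.10
→ Cₑ = (144.8·27.10 − 138.0·5.900) / 6.830 = 455.4 µg/L.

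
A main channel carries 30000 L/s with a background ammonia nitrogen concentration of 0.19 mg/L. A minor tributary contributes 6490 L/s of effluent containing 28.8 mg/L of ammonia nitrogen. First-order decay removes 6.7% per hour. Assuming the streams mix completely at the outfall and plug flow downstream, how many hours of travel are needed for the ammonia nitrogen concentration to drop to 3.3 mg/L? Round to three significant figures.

Conservation of mass: C = (30000·0.1900 + 6490·28.80) / 36490 = 192600/36490 = 5.278 mg/L.
6.7%/h lost → k = −ln(1 − 0.067) = 0.06935 h⁻¹.
5.278·exp(−k·t) = 3.3 → t = ln(5.278/3.3)/k = 24380 s = 6.773 h.

6.77 h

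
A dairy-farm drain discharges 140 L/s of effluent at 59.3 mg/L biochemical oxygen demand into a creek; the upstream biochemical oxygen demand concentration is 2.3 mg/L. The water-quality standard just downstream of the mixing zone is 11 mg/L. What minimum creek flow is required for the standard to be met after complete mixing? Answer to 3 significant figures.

Set C_mix = 11: (Q·2.300 + 140.0·59.30) / (Q + 140.0) = 11
→ Q = 140.0·(59.30 − 11)/(11 − 2.300) = 777.2 L/s.

777 L/s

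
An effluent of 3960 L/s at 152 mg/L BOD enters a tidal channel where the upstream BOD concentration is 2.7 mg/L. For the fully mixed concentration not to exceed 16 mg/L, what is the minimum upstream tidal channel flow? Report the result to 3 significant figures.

40500 L/s

Set C_mix = 16: (Q·2.700 + 3960·152.0) / (Q + 3960) = 16
→ Q = 3960·(152.0 − 16)/(16 − 2.700) = 40490 L/s.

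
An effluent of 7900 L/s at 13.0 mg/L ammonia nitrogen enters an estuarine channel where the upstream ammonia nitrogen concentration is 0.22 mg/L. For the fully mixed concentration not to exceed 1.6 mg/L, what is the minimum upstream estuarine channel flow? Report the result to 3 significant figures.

Set C_mix = 1.6: (Q·0.2200 + 7900·13.00) / (Q + 7900) = 1.6
→ Q = 7900·(13.00 − 1.6)/(1.6 − 0.2200) = 65260 L/s.

65300 L/s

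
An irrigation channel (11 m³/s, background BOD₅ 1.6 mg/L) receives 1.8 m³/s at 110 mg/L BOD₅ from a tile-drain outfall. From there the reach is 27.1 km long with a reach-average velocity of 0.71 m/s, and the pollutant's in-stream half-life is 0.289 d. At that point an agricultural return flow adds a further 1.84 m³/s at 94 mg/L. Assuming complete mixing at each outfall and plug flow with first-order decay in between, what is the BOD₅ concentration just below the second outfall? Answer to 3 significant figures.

Conservation of mass: C = (11.00·1.600 + 1.800·110.0) / 12.80 = 215.6/12.80 = 16.84 mg/L; combined flow 12.80 m³/s.
Travel time t = 27.1·1000 / 0.71 = 38170 s = 10.60 h.
Half-life 0.289 d → k = ln 2 / 0.289 = 2.398 d⁻¹.
First-order decay: C = 16.84·exp(−k·t) = 16.84·0.3466 = 5.838 mg/L.
At the second outfall, C = (12.80·5.838 + 1.840·94.00) / (12.80 + 1.840) = 16.92 mg/L.

16.9 mg/L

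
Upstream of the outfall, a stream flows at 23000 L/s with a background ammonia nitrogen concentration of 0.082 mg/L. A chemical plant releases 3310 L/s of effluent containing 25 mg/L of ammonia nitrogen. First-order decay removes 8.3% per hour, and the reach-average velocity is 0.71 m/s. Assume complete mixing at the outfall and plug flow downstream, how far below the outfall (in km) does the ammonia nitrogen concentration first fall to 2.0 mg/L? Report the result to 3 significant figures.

Mass balance: C = (23000·0.08200 + 3310·25.00) / 26310 = 84640/26310 = 3.217 mg/L.
8.3%/h lost → k = −ln(1 − 0.083) = 0.08665 h⁻¹.
Set 3.217·exp(−k·t) = 2.0 → t = ln(3.217/2.0)/k = 19750 s = 5.485 h.
Distance = v·t = 0.71·19750 = 14020 m = 14.02 km.

14.0 km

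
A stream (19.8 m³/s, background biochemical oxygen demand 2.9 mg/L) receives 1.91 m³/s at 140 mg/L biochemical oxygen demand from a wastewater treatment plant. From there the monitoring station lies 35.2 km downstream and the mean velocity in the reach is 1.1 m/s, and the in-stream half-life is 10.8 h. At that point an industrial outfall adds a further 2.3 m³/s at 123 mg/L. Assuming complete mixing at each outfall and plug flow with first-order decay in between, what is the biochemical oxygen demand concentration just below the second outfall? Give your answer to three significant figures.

19.4 mg/L

Mass balance: C = (19.80·2.900 + 1.910·140.0) / 21.71 = 324.8/21.71 = 14.96 mg/L; combined flow 21.71 m³/s.
Travel time t = 35.2·1000 / 1.1 = 32000 s = 8.889 h.
Half-life 10.8 h → k = ln 2 / 10.8 = 0.06418 h⁻¹ = 1.540 d⁻¹.
After decay, C = 14.96 × e^(−kt) = 14.96 × 0.5652 = 8.457 mg/L.
Second outfall: C = (21.71·8.457 + 2.300·123.0)/24.01 = 19.43 mg/L.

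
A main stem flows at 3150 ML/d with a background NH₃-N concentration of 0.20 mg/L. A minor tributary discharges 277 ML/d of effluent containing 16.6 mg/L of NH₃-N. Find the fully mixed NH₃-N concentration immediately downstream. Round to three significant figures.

1.53 mg/L

Mass balance: C = (3150·0.2000 + 277.0·16.60) / 3427 = 5228/3427 = 1.526 mg/L.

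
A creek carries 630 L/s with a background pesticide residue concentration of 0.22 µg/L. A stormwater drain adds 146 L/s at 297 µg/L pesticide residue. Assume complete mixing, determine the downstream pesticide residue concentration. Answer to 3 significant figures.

56.1 µg/L

Mixed concentration C = ΣQC/ΣQ = (630.0·0.2200 + 146.0·297.0) / 776.0 = 43500/776.0 = 56.06 µg/L.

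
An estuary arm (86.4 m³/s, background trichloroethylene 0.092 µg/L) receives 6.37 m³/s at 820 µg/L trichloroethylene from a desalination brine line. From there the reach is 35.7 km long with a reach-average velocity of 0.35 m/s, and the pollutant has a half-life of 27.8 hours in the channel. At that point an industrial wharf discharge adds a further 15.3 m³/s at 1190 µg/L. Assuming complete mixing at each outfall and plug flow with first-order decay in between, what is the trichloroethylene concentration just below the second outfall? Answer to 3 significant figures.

192 µg/L

Mixed concentration C = ΣQC/ΣQ = (86.40·0.09200 + 6.370·820.0) / 92.77 = 5231/92.77 = 56.39 µg/L; combined flow 92.77 m³/s.
Travel time t = 35.7·1000 / 0.35 = 102000 s = 28.33 h.
Half-life 27.8 h → k = ln 2 / 27.8 = 0.02493 h⁻¹ = 0.5984 d⁻¹.
After decay, C = 56.39 × e^(−kt) = 56.39 × 0.4934 = 27.82 µg/L.
At the second outfall, C = (92.77·27.82 + 15.30·1190) / (92.77 + 15.30) = 192.4 µg/L.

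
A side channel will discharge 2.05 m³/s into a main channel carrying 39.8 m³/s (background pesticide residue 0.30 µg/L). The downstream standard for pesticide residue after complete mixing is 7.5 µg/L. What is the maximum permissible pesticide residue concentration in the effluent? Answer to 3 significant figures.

At the limit, (Qr·Cr + Qe·Cₑ)/(Qr + Qe) = 7.5:
Cₑ = (41.85·7.5 − 39.80·0.3000) / 2.050 = 147.3 µg/L.

147 µg/L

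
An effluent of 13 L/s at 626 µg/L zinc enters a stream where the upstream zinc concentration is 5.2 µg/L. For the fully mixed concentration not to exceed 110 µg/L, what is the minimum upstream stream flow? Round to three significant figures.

Set C_mix = 110: (Q·5.200 + 13.00·626.0) / (Q + 13.00) = 110
→ Q = 13.00·(626.0 − 110)/(110 − 5.200) = 64.01 L/s.

64.0 L/s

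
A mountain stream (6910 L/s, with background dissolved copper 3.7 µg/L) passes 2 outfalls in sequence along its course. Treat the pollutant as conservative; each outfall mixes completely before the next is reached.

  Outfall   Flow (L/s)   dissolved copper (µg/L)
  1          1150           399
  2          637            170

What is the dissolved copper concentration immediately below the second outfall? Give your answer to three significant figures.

Below outfall 1: Q → 8060 L/s, C = (6910·3.700 + 1150·399.0)/8060 = 60.10 µg/L.
Below outfall 2: Q → 8697 L/s, C = (8060·60.10 + 637.0·170.0)/8697 = 68.15 µg/L.

68.2 µg/L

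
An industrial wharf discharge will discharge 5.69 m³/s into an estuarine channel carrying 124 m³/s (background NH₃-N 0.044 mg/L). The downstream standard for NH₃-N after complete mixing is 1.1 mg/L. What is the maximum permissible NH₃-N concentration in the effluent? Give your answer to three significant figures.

24.1 mg/L

At the limit, (Qr·Cr + Qe·Cₑ)/(Qr + Qe) = 1.1:
Cₑ = (129.7·1.1 − 124.0·0.04400) / 5.690 = 24.11 mg/L.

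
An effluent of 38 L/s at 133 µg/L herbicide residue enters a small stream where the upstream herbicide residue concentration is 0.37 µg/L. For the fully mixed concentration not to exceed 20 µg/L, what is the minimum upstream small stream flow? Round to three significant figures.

219 L/s

Set C_mix = 20: (Q·0.3700 + 38.00·133.0) / (Q + 38.00) = 20
→ Q = 38.00·(133.0 − 20)/(20 − 0.3700) = 218.7 L/s.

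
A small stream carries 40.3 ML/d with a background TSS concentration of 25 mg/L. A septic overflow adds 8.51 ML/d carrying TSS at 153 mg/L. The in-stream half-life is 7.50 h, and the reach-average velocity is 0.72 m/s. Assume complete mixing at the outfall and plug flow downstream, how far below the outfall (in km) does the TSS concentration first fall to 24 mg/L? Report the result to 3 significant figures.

19.0 km

Conservation of mass: C = (40.30·25.00 + 8.510·153.0) / 48.81 = 2310/48.81 = 47.32 mg/L.
Half-life 7.50 h → k = ln 2 / 7.50 = 0.09242 h⁻¹ = 2.218 d⁻¹.
Set 47.32·exp(−k·t) = 24 → t = ln(47.32/24)/k = 26440 s = 7.345 h.
Distance = v·t = 0.72·26440 = 19040 m = 19.04 km.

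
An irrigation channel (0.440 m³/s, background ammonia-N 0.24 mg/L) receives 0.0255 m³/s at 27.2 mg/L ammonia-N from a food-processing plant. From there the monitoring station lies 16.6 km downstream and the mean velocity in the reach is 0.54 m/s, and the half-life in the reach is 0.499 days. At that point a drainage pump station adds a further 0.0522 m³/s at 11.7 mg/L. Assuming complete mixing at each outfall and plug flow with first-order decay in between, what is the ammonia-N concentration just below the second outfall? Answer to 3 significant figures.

2.12 mg/L

After mixing, C = (0.4400·0.2400 + 0.02550·27.20) / 0.4655 = 0.7992/0.4655 = 1.717 mg/L; combined flow 0.4655 m³/s.
Travel time t = 16.6·1000 / 0.54 = 30740 s = 8.539 h.
Half-life 0.499 d → k = ln 2 / 0.499 = 1.389 d⁻¹.
After decay, C = 1.717 × e^(−kt) = 1.717 × 0.6100 = 1.047 mg/L.
At the second outfall, C = (0.4655·1.047 + 0.05220·11.70) / (0.4655 + 0.05220) = 2.121 mg/L.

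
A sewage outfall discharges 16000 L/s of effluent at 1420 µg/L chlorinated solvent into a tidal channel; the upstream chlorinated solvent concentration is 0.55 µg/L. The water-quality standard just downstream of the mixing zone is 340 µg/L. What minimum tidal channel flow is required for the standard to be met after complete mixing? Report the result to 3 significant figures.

50900 L/s

Set C_mix = 340: (Q·0.5500 + 16000·1420) / (Q + 16000) = 340
→ Q = 16000·(1420 − 340)/(340 − 0.5500) = 50910 L/s.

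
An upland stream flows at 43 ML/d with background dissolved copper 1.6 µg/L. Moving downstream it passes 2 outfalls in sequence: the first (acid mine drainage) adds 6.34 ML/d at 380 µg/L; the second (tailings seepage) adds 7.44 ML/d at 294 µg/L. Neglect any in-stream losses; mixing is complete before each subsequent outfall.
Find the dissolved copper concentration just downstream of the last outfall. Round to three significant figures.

82.2 µg/L

Outfall 1: combined Q = 49.34 ML/d; C = (43.00·1.600 + 6.340·380.0)/49.34 = 50.22 µg/L.
Outfall 2: combined Q = 56.78 ML/d; C = (49.34·50.22 + 7.440·294.0)/56.78 = 82.17 µg/L.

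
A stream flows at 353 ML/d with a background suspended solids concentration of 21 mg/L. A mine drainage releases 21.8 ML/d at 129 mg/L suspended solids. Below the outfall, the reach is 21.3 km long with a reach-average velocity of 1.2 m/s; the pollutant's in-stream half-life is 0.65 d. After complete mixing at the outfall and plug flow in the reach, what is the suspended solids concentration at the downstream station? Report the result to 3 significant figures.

21.9 mg/L

Mass balance: C = (353.0·21.00 + 21.80·129.0) / 374.8 = 10230/374.8 = 27.28 mg/L.
Travel time t = 21.3·1000 / 1.2 = 17750 s = 4.931 h.
Half-life 0.65 d → k = ln 2 / 0.65 = 1.066 d⁻¹.
Applying C = C₀e^(−kt): 27.28 × 0.8033 = 21.91 mg/L.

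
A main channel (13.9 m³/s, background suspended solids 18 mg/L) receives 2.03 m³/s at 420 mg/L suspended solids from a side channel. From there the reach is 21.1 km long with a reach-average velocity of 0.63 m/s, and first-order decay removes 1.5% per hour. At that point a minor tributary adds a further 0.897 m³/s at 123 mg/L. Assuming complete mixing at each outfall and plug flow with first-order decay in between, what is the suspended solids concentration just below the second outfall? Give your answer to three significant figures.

After mixing, C = (13.90·18.00 + 2.030·420.0) / 15.93 = 1103/15.93 = 69.23 mg/L; combined flow 15.93 m³/s.
Travel time t = 21.1·1000 / 0.63 = 33490 s = 9.303 h.
1.5%/h lost → k = −ln(1 − 0.015) = 0.01511 h⁻¹.
Applying C = C₀e^(−kt): 69.23 × 0.8688 = 60.15 mg/L.
At the second outfall, C = (15.93·60.15 + 0.8970·123.0) / (15.93 + 0.8970) = 63.50 mg/L.

63.5 mg/L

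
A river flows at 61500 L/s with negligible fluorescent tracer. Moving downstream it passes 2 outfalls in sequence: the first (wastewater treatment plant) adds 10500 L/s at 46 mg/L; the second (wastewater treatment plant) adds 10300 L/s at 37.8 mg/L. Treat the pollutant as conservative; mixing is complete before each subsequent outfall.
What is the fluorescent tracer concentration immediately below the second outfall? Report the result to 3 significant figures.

10.6 mg/L

Below outfall 1: Q → 72000 L/s, C = (61500·0 + 10500·46.00)/72000 = 6.708 mg/L.
Below outfall 2: Q → 82300 L/s, C = (72000·6.708 + 10300·37.80)/82300 = 10.60 mg/L.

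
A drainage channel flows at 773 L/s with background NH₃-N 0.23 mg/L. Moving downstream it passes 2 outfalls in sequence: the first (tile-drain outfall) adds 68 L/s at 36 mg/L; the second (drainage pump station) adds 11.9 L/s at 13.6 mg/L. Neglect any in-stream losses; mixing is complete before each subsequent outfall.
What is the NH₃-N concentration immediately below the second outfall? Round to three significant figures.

3.27 mg/L

After outfall 1: Q = 773.0 + 68.00 = 841.0 L/s; C = (773.0·0.2300 + 68.00·36.00)/841.0 = 3.122 mg/L.
After outfall 2: Q = 841.0 + 11.90 = 852.9 L/s; C = (841.0·3.122 + 11.90·13.60)/852.9 = 3.268 mg/L.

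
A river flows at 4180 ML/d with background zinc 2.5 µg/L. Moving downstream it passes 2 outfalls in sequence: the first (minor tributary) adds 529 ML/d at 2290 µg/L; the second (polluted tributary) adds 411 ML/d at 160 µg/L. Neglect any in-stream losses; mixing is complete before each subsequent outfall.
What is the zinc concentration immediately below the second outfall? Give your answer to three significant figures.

251 µg/L

After outfall 1: Q = 4180 + 529.0 = 4709 ML/d; C = (4180·2.500 + 529.0·2290)/4709 = 259.5 µg/L.
After outfall 2: Q = 4709 + 411.0 = 5120 ML/d; C = (4709·259.5 + 411.0·160.0)/5120 = 251.5 µg/L.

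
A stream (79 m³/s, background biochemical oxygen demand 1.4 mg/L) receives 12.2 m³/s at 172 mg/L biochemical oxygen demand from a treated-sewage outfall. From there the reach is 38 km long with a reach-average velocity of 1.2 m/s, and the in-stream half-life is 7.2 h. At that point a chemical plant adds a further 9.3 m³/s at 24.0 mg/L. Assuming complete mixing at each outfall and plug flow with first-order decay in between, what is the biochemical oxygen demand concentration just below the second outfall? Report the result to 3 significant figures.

Conservation of mass: C = (79.00·1.400 + 12.20·172.0) / 91.20 = 2209/91.20 = 24.22 mg/L; combined flow 91.20 m³/s.
Travel time t = 38·1000 / 1.2 = 31670 s = 8.796 h.
Half-life 7.2 h → k = ln 2 / 7.2 = 0.09627 h⁻¹ = 2.310 d⁻¹.
After decay, C = 24.22 × e^(−kt) = 24.22 × 0.4288 = 10.39 mg/L.
Second outfall: C = (91.20·10.39 + 9.300·24.00)/100.5 = 11.65 mg/L.

11.6 mg/L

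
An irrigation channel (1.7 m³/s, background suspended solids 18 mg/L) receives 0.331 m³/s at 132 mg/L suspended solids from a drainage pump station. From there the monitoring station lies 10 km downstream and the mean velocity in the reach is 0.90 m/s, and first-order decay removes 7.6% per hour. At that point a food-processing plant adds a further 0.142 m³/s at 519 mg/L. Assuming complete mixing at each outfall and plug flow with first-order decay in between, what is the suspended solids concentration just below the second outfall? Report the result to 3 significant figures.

Mixed concentration C = ΣQC/ΣQ = (1.700·18.00 + 0.3310·132.0) / 2.031 = 74.29/2.031 = 36.58 mg/L; combined flow 2.031 m³/s.
Travel time t = 10·1000 / 0.90 = 11110 s = 3.086 h.
7.6%/h lost → k = −ln(1 − 0.076) = 0.07904 h⁻¹.
After decay, C = 36.58 × e^(−kt) = 36.58 × 0.7835 = 28.66 mg/L.
Second outfall: C = (2.031·28.66 + 0.1420·519.0)/2.173 = 60.70 mg/L.

60.7 mg/L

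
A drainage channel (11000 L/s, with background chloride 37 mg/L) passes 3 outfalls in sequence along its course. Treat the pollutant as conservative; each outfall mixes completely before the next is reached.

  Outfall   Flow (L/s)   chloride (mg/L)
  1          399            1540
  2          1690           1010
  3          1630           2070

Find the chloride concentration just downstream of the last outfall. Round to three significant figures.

Outfall 1: combined Q = 11400 L/s; C = (11000·37.00 + 399.0·1540)/11400 = 89.61 mg/L.
Outfall 2: combined Q = 13090 L/s; C = (11400·89.61 + 1690·1010)/13090 = 208.4 mg/L.
Outfall 3: combined Q = 14720 L/s; C = (13090·208.4 + 1630·2070)/14720 = 414.6 mg/L.

415 mg/L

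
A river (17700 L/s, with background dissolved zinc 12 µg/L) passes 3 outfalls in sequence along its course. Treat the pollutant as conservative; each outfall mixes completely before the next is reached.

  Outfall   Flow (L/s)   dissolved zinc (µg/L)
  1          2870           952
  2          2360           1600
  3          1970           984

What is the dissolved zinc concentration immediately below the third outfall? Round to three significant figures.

348 µg/L

Outfall 1: combined Q = 20570 L/s; C = (17700·12.00 + 2870·952.0)/20570 = 143.2 µg/L.
Outfall 2: combined Q = 22930 L/s; C = (20570·143.2 + 2360·1600)/22930 = 293.1 µg/L.
Outfall 3: combined Q = 24900 L/s; C = (22930·293.1 + 1970·984.0)/24900 = 347.8 µg/L.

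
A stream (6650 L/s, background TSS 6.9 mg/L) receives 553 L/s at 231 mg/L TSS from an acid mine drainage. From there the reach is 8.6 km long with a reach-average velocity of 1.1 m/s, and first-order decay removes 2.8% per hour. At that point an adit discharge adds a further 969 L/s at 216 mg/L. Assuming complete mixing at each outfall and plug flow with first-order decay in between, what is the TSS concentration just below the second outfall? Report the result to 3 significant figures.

After mixing, C = (6650·6.900 + 553.0·231.0) / 7203 = 173600/7203 = 24.10 mg/L; combined flow 7203 L/s.
Travel time t = 8.6·1000 / 1.1 = 7818 s = 2.172 h.
2.8%/h lost → k = −ln(1 − 0.028) = 0.02840 h⁻¹.
Decay over the reach: 24.10·exp(−kt) = 24.10·0.9402 = 22.66 mg/L.
At the second outfall, C = (7203·22.66 + 969.0·216.0) / (7203 + 969.0) = 45.59 mg/L.

45.6 mg/L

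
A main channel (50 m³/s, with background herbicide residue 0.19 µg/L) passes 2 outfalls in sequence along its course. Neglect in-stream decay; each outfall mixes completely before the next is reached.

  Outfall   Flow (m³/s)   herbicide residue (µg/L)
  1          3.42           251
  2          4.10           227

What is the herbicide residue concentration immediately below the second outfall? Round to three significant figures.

Below outfall 1: Q → 53.42 m³/s, C = (50.00·0.1900 + 3.420·251.0)/53.42 = 16.25 µg/L.
Below outfall 2: Q → 57.52 m³/s, C = (53.42·16.25 + 4.100·227.0)/57.52 = 31.27 µg/L.

31.3 µg/L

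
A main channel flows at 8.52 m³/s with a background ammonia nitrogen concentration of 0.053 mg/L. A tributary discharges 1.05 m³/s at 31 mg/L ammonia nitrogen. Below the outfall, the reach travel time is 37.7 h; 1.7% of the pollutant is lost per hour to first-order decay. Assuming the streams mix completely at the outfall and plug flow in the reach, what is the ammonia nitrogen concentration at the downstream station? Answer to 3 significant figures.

After mixing, C = (8.520·0.05300 + 1.050·31.00) / 9.570 = 33.00/9.570 = 3.448 mg/L.
1.7%/h lost → k = −ln(1 − 0.017) = 0.01715 h⁻¹.
Decay over the reach: 3.448·exp(−kt) = 3.448·0.5239 = 1.807 mg/L.

1.81 mg/L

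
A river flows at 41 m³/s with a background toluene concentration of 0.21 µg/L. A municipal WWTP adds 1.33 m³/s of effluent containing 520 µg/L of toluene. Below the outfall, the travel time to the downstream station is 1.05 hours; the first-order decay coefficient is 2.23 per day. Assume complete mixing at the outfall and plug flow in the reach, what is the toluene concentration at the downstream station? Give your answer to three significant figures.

15.0 µg/L

Mass balance: C = (41.00·0.2100 + 1.330·520.0) / 42.33 = 700.2/42.33 = 16.54 µg/L.
First-order decay: C = 16.54·exp(−k·t) = 16.54·0.9070 = 15.00 µg/L.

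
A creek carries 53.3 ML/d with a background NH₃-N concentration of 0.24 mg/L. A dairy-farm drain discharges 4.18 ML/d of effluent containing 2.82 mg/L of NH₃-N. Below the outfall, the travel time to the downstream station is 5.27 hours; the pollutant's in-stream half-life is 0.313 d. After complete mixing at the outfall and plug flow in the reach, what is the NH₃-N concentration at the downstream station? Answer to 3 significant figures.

0.263 mg/L

Conservation of mass: C = (53.30·0.2400 + 4.180·2.820) / 57.48 = 24.58/57.48 = 0.4276 mg/L.
Half-life 0.313 d → k = ln 2 / 0.313 = 2.215 d⁻¹.
Applying C = C₀e^(−kt): 0.4276 × 0.6149 = 0.2629 mg/L.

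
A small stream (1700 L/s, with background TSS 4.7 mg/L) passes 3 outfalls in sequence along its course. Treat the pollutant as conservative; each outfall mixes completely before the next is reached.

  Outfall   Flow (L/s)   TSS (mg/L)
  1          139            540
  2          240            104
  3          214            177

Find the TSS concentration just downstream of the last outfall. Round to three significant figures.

63.6 mg/L

Outfall 1: combined Q = 1839 L/s; C = (1700·4.700 + 139.0·540.0)/1839 = 45.16 mg/L.
Outfall 2: combined Q = 2079 L/s; C = (1839·45.16 + 240.0·104.0)/2079 = 51.95 mg/L.
Outfall 3: combined Q = 2293 L/s; C = (2079·51.95 + 214.0·177.0)/2293 = 63.62 mg/L.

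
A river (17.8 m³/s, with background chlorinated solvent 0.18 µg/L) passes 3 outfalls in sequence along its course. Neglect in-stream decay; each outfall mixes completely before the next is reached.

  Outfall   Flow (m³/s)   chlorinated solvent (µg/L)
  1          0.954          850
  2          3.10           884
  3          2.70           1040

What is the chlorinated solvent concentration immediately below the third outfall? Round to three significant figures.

After outfall 1: Q = 17.80 + 0.9540 = 18.75 m³/s; C = (17.80·0.1800 + 0.9540·850.0)/18.75 = 43.41 µg/L.
After outfall 2: Q = 18.75 + 3.100 = 21.85 m³/s; C = (18.75·43.41 + 3.100·884.0)/21.85 = 162.6 µg/L.
After outfall 3: Q = 21.85 + 2.700 = 24.55 m³/s; C = (21.85·162.6 + 2.700·1040)/24.55 = 259.1 µg/L.

259 µg/L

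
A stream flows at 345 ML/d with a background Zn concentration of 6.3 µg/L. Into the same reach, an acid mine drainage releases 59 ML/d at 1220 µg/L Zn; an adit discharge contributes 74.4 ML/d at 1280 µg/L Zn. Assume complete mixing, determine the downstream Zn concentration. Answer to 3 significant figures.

354 µg/L

After mixing, C = (345.0·6.300 + 59.00·1220 + 74.40·1280) / 478.4 = 169400/478.4 = 354.1 µg/L.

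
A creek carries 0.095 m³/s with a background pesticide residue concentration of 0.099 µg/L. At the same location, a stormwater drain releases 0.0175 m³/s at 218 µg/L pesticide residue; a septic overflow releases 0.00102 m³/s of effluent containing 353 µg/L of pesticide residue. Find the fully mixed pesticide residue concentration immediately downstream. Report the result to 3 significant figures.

36.9 µg/L

Flow-weighted average: C = (0.09500·0.09900 + 0.01750·218.0 + 0.001020·353.0) / 0.1135 = 4.184/0.1135 = 36.86 µg/L.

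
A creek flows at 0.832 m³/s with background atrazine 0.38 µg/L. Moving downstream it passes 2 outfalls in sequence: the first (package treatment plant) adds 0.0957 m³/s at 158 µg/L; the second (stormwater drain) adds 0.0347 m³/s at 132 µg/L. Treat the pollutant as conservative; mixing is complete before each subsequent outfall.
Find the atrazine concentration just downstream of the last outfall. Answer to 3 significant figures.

20.8 µg/L

Below outfall 1: Q → 0.9277 m³/s, C = (0.8320·0.3800 + 0.09570·158.0)/0.9277 = 16.64 µg/L.
Below outfall 2: Q → 0.9624 m³/s, C = (0.9277·16.64 + 0.03470·132.0)/0.9624 = 20.80 µg/L.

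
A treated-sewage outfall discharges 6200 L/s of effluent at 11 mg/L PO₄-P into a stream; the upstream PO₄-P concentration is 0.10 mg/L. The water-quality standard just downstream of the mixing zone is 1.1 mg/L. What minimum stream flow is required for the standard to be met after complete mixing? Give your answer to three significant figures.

Set C_mix = 1.1: (Q·0.1000 + 6200·11.00) / (Q + 6200) = 1.1
→ Q = 6200·(11.00 − 1.1)/(1.1 − 0.1000) = 61380 L/s.

61400 L/s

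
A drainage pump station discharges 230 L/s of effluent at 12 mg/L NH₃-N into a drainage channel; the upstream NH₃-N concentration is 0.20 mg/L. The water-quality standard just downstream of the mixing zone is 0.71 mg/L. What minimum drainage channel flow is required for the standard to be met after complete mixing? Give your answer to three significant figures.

5090 L/s

Set C_mix = 0.71: (Q·0.2000 + 230.0·12.00) / (Q + 230.0) = 0.71
→ Q = 230.0·(12.00 − 0.71)/(0.71 − 0.2000) = 5092 L/s.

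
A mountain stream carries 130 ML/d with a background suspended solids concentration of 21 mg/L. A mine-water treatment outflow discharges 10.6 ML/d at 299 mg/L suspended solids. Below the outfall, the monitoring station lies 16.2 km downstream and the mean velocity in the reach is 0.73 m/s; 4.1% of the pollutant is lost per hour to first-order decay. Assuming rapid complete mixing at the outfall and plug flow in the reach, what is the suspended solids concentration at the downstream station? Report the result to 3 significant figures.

32.4 mg/L

Mixed concentration C = ΣQC/ΣQ = (130.0·21.00 + 10.60·299.0) / 140.6 = 5899/140.6 = 41.96 mg/L.
Travel time t = 16.2·1000 / 0.73 = 22190 s = 6.164 h.
4.1%/h lost → k = −ln(1 − 0.041) = 0.04186 h⁻¹.
After decay, C = 41.96 × e^(−kt) = 41.96 × 0.7725 = 32.41 mg/L.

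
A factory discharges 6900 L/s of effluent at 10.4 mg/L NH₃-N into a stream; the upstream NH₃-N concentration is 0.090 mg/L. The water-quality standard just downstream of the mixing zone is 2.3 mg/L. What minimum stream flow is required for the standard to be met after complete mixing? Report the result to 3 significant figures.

Set C_mix = 2.3: (Q·0.09000 + 6900·10.40) / (Q + 6900) = 2.3
→ Q = 6900·(10.40 − 2.3)/(2.3 − 0.09000) = 25290 L/s.

25300 L/s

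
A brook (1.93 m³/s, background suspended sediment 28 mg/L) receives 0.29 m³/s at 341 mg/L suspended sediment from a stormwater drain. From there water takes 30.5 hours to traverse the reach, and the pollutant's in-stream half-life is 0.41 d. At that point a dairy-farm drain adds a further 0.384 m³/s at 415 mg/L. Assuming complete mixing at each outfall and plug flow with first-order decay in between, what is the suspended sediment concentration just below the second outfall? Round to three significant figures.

Flow-weighted average: C = (1.930·28.00 + 0.2900·341.0) / 2.220 = 152.9/2.220 = 68.89 mg/L; combined flow 2.220 m³/s.
Half-life 0.41 d → k = ln 2 / 0.41 = 1.691 d⁻¹.
Decay over the reach: 68.89·exp(−kt) = 68.89·0.1167 = 8.037 mg/L.
At the second outfall, C = (2.220·8.037 + 0.3840·415.0) / (2.220 + 0.3840) = 68.05 mg/L.

68.0 mg/L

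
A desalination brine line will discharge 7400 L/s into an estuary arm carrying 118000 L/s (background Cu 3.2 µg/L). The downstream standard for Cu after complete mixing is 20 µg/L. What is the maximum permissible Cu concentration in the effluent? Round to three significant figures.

At the limit, (Qr·Cr + Qe·Cₑ)/(Qr + Qe) = 20:
Cₑ = (125400·20 − 118000·3.200) / 7400 = 287.9 µg/L.

288 µg/L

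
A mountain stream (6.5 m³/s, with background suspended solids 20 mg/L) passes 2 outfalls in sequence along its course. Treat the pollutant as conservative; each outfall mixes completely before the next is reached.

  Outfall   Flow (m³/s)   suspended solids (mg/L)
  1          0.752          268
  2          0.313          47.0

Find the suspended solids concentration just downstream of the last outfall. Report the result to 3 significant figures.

45.8 mg/L

Outfall 1: combined Q = 7.252 m³/s; C = (6.500·20.00 + 0.7520·268.0)/7.252 = 45.72 mg/L.
Outfall 2: combined Q = 7.565 m³/s; C = (7.252·45.72 + 0.3130·47.00)/7.565 = 45.77 mg/L.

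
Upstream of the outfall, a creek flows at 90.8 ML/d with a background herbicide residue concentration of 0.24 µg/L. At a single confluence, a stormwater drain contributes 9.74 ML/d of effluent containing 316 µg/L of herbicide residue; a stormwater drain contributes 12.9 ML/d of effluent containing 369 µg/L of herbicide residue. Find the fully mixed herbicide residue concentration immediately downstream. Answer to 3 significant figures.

Conservation of mass: C = (90.80·0.2400 + 9.740·316.0 + 12.90·369.0) / 113.4 = 7860/113.4 = 69.29 µg/L.

69.3 µg/L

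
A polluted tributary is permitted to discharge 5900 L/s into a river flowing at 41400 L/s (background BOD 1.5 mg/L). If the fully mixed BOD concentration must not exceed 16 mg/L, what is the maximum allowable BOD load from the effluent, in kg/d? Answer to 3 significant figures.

Mass balance at the limit: 41400·1.500 + 5900·Cₑ = 47300·16 → Cₑ = 117.7 mg/L.
5900 L/s = 5.900 m³/s. Load = 5.900 m³/s × 117.7 g/m³ × 86 400 s/d = 60020 kg/d.

60000 kg/d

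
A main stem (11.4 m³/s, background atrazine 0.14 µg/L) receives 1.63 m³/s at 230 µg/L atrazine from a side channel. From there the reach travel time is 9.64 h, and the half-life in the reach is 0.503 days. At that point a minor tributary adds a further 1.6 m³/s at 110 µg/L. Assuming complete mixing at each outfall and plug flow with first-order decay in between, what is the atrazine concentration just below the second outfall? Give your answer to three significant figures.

26.8 µg/L

Conservation of mass: C = (11.40·0.1400 + 1.630·230.0) / 13.03 = 376.5/13.03 = 28.89 µg/L; combined flow 13.03 m³/s.
Half-life 0.503 d → k = ln 2 / 0.503 = 1.378 d⁻¹.
After decay, C = 28.89 × e^(−kt) = 28.89 × 0.5749 = 16.61 µg/L.
At the second outfall, C = (13.03·16.61 + 1.600·110.0) / (13.03 + 1.600) = 26.83 µg/L.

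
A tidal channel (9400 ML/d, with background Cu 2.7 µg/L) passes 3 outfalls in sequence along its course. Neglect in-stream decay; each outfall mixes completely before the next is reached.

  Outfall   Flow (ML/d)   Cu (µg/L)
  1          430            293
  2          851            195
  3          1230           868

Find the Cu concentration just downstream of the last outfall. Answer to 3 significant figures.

116 µg/L

Below outfall 1: Q → 9830 ML/d, C = (9400·2.700 + 430.0·293.0)/9830 = 15.40 µg/L.
Below outfall 2: Q → 10680 ML/d, C = (9830·15.40 + 851.0·195.0)/10680 = 29.71 µg/L.
Below outfall 3: Q → 11910 ML/d, C = (10680·29.71 + 1230·868.0)/11910 = 116.3 µg/L.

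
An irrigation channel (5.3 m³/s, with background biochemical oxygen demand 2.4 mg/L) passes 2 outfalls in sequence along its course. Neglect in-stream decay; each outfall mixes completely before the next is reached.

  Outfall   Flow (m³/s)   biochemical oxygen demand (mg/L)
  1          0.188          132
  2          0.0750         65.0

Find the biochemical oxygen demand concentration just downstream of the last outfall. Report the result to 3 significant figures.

7.62 mg/L

After outfall 1: Q = 5.300 + 0.1880 = 5.488 m³/s; C = (5.300·2.400 + 0.1880·132.0)/5.488 = 6.840 mg/L.
After outfall 2: Q = 5.488 + 0.07500 = 5.563 m³/s; C = (5.488·6.840 + 0.07500·65.00)/5.563 = 7.624 mg/L.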